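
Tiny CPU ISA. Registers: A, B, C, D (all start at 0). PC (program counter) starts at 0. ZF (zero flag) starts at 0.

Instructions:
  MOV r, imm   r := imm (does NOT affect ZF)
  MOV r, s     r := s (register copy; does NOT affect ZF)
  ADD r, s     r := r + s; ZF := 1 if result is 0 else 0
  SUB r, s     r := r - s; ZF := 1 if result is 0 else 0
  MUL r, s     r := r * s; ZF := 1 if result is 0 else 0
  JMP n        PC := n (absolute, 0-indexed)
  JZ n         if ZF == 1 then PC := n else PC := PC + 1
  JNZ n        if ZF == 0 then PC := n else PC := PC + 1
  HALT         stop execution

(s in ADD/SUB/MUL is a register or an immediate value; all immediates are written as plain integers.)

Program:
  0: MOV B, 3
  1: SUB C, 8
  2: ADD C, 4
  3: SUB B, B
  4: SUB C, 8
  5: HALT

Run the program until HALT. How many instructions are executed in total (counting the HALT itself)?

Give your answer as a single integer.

Step 1: PC=0 exec 'MOV B, 3'. After: A=0 B=3 C=0 D=0 ZF=0 PC=1
Step 2: PC=1 exec 'SUB C, 8'. After: A=0 B=3 C=-8 D=0 ZF=0 PC=2
Step 3: PC=2 exec 'ADD C, 4'. After: A=0 B=3 C=-4 D=0 ZF=0 PC=3
Step 4: PC=3 exec 'SUB B, B'. After: A=0 B=0 C=-4 D=0 ZF=1 PC=4
Step 5: PC=4 exec 'SUB C, 8'. After: A=0 B=0 C=-12 D=0 ZF=0 PC=5
Step 6: PC=5 exec 'HALT'. After: A=0 B=0 C=-12 D=0 ZF=0 PC=5 HALTED
Total instructions executed: 6

Answer: 6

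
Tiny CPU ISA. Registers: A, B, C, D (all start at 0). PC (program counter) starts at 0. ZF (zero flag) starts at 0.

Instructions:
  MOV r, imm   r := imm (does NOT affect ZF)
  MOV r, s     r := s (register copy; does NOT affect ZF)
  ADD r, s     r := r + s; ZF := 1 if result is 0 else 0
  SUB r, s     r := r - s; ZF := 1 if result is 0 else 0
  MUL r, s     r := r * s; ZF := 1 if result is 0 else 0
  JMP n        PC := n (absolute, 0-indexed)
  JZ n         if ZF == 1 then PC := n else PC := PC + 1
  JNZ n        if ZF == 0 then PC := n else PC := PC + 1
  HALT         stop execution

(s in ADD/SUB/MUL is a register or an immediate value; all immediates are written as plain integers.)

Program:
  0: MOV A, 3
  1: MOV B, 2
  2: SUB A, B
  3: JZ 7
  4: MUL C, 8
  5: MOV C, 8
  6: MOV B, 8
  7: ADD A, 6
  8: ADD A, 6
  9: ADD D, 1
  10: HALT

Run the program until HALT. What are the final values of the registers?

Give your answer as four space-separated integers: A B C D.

Answer: 13 8 8 1

Derivation:
Step 1: PC=0 exec 'MOV A, 3'. After: A=3 B=0 C=0 D=0 ZF=0 PC=1
Step 2: PC=1 exec 'MOV B, 2'. After: A=3 B=2 C=0 D=0 ZF=0 PC=2
Step 3: PC=2 exec 'SUB A, B'. After: A=1 B=2 C=0 D=0 ZF=0 PC=3
Step 4: PC=3 exec 'JZ 7'. After: A=1 B=2 C=0 D=0 ZF=0 PC=4
Step 5: PC=4 exec 'MUL C, 8'. After: A=1 B=2 C=0 D=0 ZF=1 PC=5
Step 6: PC=5 exec 'MOV C, 8'. After: A=1 B=2 C=8 D=0 ZF=1 PC=6
Step 7: PC=6 exec 'MOV B, 8'. After: A=1 B=8 C=8 D=0 ZF=1 PC=7
Step 8: PC=7 exec 'ADD A, 6'. After: A=7 B=8 C=8 D=0 ZF=0 PC=8
Step 9: PC=8 exec 'ADD A, 6'. After: A=13 B=8 C=8 D=0 ZF=0 PC=9
Step 10: PC=9 exec 'ADD D, 1'. After: A=13 B=8 C=8 D=1 ZF=0 PC=10
Step 11: PC=10 exec 'HALT'. After: A=13 B=8 C=8 D=1 ZF=0 PC=10 HALTED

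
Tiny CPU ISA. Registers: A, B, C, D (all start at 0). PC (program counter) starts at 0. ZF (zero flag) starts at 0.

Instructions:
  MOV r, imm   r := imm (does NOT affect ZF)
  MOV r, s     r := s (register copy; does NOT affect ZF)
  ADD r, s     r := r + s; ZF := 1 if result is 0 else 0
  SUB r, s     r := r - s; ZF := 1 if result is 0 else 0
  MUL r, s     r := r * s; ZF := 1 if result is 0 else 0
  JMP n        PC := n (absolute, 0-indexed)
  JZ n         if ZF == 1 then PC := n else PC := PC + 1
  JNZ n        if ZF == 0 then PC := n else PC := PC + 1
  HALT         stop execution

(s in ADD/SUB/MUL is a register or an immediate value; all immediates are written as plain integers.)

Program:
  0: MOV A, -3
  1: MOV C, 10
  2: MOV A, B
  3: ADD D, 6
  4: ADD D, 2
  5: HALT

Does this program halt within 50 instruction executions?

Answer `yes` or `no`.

Answer: yes

Derivation:
Step 1: PC=0 exec 'MOV A, -3'. After: A=-3 B=0 C=0 D=0 ZF=0 PC=1
Step 2: PC=1 exec 'MOV C, 10'. After: A=-3 B=0 C=10 D=0 ZF=0 PC=2
Step 3: PC=2 exec 'MOV A, B'. After: A=0 B=0 C=10 D=0 ZF=0 PC=3
Step 4: PC=3 exec 'ADD D, 6'. After: A=0 B=0 C=10 D=6 ZF=0 PC=4
Step 5: PC=4 exec 'ADD D, 2'. After: A=0 B=0 C=10 D=8 ZF=0 PC=5
Step 6: PC=5 exec 'HALT'. After: A=0 B=0 C=10 D=8 ZF=0 PC=5 HALTED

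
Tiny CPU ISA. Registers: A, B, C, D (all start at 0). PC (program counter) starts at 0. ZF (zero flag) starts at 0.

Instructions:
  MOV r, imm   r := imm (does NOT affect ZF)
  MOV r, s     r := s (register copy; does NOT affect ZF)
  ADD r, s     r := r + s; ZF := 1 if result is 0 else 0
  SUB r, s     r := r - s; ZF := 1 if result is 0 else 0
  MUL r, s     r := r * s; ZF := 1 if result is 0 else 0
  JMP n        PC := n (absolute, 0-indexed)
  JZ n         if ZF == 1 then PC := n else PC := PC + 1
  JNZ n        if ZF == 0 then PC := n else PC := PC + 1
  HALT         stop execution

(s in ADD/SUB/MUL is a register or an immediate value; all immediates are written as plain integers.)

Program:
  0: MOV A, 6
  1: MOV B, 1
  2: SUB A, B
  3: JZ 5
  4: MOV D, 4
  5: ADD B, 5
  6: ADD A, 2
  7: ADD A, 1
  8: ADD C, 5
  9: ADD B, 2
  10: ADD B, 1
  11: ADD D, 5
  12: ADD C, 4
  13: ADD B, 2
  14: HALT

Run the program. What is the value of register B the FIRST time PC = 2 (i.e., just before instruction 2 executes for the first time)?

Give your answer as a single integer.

Step 1: PC=0 exec 'MOV A, 6'. After: A=6 B=0 C=0 D=0 ZF=0 PC=1
Step 2: PC=1 exec 'MOV B, 1'. After: A=6 B=1 C=0 D=0 ZF=0 PC=2
First time PC=2: B=1

1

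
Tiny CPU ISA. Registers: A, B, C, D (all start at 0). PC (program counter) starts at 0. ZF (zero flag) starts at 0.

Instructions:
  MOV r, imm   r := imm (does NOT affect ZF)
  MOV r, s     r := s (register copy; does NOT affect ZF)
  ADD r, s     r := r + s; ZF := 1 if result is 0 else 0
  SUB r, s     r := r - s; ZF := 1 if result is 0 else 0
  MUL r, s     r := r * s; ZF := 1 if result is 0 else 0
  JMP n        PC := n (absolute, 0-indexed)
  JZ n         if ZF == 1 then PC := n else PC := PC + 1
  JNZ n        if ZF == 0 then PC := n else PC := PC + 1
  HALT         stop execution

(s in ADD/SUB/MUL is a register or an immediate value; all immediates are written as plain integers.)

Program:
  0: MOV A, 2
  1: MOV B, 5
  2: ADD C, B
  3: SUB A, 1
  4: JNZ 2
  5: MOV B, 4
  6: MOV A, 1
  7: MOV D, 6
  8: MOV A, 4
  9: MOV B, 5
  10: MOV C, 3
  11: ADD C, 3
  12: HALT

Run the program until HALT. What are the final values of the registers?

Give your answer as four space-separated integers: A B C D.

Step 1: PC=0 exec 'MOV A, 2'. After: A=2 B=0 C=0 D=0 ZF=0 PC=1
Step 2: PC=1 exec 'MOV B, 5'. After: A=2 B=5 C=0 D=0 ZF=0 PC=2
Step 3: PC=2 exec 'ADD C, B'. After: A=2 B=5 C=5 D=0 ZF=0 PC=3
Step 4: PC=3 exec 'SUB A, 1'. After: A=1 B=5 C=5 D=0 ZF=0 PC=4
Step 5: PC=4 exec 'JNZ 2'. After: A=1 B=5 C=5 D=0 ZF=0 PC=2
Step 6: PC=2 exec 'ADD C, B'. After: A=1 B=5 C=10 D=0 ZF=0 PC=3
Step 7: PC=3 exec 'SUB A, 1'. After: A=0 B=5 C=10 D=0 ZF=1 PC=4
Step 8: PC=4 exec 'JNZ 2'. After: A=0 B=5 C=10 D=0 ZF=1 PC=5
Step 9: PC=5 exec 'MOV B, 4'. After: A=0 B=4 C=10 D=0 ZF=1 PC=6
Step 10: PC=6 exec 'MOV A, 1'. After: A=1 B=4 C=10 D=0 ZF=1 PC=7
Step 11: PC=7 exec 'MOV D, 6'. After: A=1 B=4 C=10 D=6 ZF=1 PC=8
Step 12: PC=8 exec 'MOV A, 4'. After: A=4 B=4 C=10 D=6 ZF=1 PC=9
Step 13: PC=9 exec 'MOV B, 5'. After: A=4 B=5 C=10 D=6 ZF=1 PC=10
Step 14: PC=10 exec 'MOV C, 3'. After: A=4 B=5 C=3 D=6 ZF=1 PC=11
Step 15: PC=11 exec 'ADD C, 3'. After: A=4 B=5 C=6 D=6 ZF=0 PC=12
Step 16: PC=12 exec 'HALT'. After: A=4 B=5 C=6 D=6 ZF=0 PC=12 HALTED

Answer: 4 5 6 6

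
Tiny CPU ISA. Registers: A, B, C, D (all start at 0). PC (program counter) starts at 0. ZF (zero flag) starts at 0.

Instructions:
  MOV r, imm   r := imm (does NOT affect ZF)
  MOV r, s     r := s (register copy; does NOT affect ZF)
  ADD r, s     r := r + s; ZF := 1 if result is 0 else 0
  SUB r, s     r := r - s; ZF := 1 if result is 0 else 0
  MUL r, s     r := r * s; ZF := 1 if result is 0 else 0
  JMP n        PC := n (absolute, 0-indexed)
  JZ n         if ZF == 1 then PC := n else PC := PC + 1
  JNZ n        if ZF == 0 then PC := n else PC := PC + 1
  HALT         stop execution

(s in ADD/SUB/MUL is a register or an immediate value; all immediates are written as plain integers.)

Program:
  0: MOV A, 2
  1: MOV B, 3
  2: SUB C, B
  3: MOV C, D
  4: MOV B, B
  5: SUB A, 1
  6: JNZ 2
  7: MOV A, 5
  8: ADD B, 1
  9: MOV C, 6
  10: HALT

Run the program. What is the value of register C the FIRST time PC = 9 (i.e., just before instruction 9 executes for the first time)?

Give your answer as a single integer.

Step 1: PC=0 exec 'MOV A, 2'. After: A=2 B=0 C=0 D=0 ZF=0 PC=1
Step 2: PC=1 exec 'MOV B, 3'. After: A=2 B=3 C=0 D=0 ZF=0 PC=2
Step 3: PC=2 exec 'SUB C, B'. After: A=2 B=3 C=-3 D=0 ZF=0 PC=3
Step 4: PC=3 exec 'MOV C, D'. After: A=2 B=3 C=0 D=0 ZF=0 PC=4
Step 5: PC=4 exec 'MOV B, B'. After: A=2 B=3 C=0 D=0 ZF=0 PC=5
Step 6: PC=5 exec 'SUB A, 1'. After: A=1 B=3 C=0 D=0 ZF=0 PC=6
Step 7: PC=6 exec 'JNZ 2'. After: A=1 B=3 C=0 D=0 ZF=0 PC=2
Step 8: PC=2 exec 'SUB C, B'. After: A=1 B=3 C=-3 D=0 ZF=0 PC=3
Step 9: PC=3 exec 'MOV C, D'. After: A=1 B=3 C=0 D=0 ZF=0 PC=4
Step 10: PC=4 exec 'MOV B, B'. After: A=1 B=3 C=0 D=0 ZF=0 PC=5
Step 11: PC=5 exec 'SUB A, 1'. After: A=0 B=3 C=0 D=0 ZF=1 PC=6
Step 12: PC=6 exec 'JNZ 2'. After: A=0 B=3 C=0 D=0 ZF=1 PC=7
Step 13: PC=7 exec 'MOV A, 5'. After: A=5 B=3 C=0 D=0 ZF=1 PC=8
Step 14: PC=8 exec 'ADD B, 1'. After: A=5 B=4 C=0 D=0 ZF=0 PC=9
First time PC=9: C=0

0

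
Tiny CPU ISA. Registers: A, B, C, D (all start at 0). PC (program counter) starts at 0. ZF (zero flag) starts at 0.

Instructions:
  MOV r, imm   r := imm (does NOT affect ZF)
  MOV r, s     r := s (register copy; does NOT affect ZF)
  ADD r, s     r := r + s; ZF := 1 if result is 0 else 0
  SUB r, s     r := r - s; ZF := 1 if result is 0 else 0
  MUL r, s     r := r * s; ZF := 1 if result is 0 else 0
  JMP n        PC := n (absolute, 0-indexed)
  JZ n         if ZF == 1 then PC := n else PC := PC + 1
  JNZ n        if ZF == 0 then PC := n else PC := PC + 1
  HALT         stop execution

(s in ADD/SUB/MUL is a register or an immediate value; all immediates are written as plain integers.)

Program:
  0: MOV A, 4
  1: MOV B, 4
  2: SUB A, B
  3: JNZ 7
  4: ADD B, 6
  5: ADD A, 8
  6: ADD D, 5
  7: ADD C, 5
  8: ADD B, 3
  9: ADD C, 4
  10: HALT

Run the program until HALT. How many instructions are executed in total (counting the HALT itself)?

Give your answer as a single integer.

Step 1: PC=0 exec 'MOV A, 4'. After: A=4 B=0 C=0 D=0 ZF=0 PC=1
Step 2: PC=1 exec 'MOV B, 4'. After: A=4 B=4 C=0 D=0 ZF=0 PC=2
Step 3: PC=2 exec 'SUB A, B'. After: A=0 B=4 C=0 D=0 ZF=1 PC=3
Step 4: PC=3 exec 'JNZ 7'. After: A=0 B=4 C=0 D=0 ZF=1 PC=4
Step 5: PC=4 exec 'ADD B, 6'. After: A=0 B=10 C=0 D=0 ZF=0 PC=5
Step 6: PC=5 exec 'ADD A, 8'. After: A=8 B=10 C=0 D=0 ZF=0 PC=6
Step 7: PC=6 exec 'ADD D, 5'. After: A=8 B=10 C=0 D=5 ZF=0 PC=7
Step 8: PC=7 exec 'ADD C, 5'. After: A=8 B=10 C=5 D=5 ZF=0 PC=8
Step 9: PC=8 exec 'ADD B, 3'. After: A=8 B=13 C=5 D=5 ZF=0 PC=9
Step 10: PC=9 exec 'ADD C, 4'. After: A=8 B=13 C=9 D=5 ZF=0 PC=10
Step 11: PC=10 exec 'HALT'. After: A=8 B=13 C=9 D=5 ZF=0 PC=10 HALTED
Total instructions executed: 11

Answer: 11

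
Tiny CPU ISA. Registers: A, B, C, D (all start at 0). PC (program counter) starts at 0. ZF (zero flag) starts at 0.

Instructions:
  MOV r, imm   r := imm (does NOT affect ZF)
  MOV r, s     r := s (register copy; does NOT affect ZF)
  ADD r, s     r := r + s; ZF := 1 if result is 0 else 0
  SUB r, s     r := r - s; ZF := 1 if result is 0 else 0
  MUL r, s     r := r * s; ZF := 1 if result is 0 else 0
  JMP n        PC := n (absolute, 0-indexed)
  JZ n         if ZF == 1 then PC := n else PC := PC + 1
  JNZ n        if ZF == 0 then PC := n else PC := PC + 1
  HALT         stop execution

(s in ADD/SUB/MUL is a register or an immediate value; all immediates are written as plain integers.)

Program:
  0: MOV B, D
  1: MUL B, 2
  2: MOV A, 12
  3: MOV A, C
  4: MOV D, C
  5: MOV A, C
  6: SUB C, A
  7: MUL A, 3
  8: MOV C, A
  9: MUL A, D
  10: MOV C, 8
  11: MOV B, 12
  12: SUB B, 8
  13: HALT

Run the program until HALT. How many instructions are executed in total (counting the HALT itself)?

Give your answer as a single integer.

Step 1: PC=0 exec 'MOV B, D'. After: A=0 B=0 C=0 D=0 ZF=0 PC=1
Step 2: PC=1 exec 'MUL B, 2'. After: A=0 B=0 C=0 D=0 ZF=1 PC=2
Step 3: PC=2 exec 'MOV A, 12'. After: A=12 B=0 C=0 D=0 ZF=1 PC=3
Step 4: PC=3 exec 'MOV A, C'. After: A=0 B=0 C=0 D=0 ZF=1 PC=4
Step 5: PC=4 exec 'MOV D, C'. After: A=0 B=0 C=0 D=0 ZF=1 PC=5
Step 6: PC=5 exec 'MOV A, C'. After: A=0 B=0 C=0 D=0 ZF=1 PC=6
Step 7: PC=6 exec 'SUB C, A'. After: A=0 B=0 C=0 D=0 ZF=1 PC=7
Step 8: PC=7 exec 'MUL A, 3'. After: A=0 B=0 C=0 D=0 ZF=1 PC=8
Step 9: PC=8 exec 'MOV C, A'. After: A=0 B=0 C=0 D=0 ZF=1 PC=9
Step 10: PC=9 exec 'MUL A, D'. After: A=0 B=0 C=0 D=0 ZF=1 PC=10
Step 11: PC=10 exec 'MOV C, 8'. After: A=0 B=0 C=8 D=0 ZF=1 PC=11
Step 12: PC=11 exec 'MOV B, 12'. After: A=0 B=12 C=8 D=0 ZF=1 PC=12
Step 13: PC=12 exec 'SUB B, 8'. After: A=0 B=4 C=8 D=0 ZF=0 PC=13
Step 14: PC=13 exec 'HALT'. After: A=0 B=4 C=8 D=0 ZF=0 PC=13 HALTED
Total instructions executed: 14

Answer: 14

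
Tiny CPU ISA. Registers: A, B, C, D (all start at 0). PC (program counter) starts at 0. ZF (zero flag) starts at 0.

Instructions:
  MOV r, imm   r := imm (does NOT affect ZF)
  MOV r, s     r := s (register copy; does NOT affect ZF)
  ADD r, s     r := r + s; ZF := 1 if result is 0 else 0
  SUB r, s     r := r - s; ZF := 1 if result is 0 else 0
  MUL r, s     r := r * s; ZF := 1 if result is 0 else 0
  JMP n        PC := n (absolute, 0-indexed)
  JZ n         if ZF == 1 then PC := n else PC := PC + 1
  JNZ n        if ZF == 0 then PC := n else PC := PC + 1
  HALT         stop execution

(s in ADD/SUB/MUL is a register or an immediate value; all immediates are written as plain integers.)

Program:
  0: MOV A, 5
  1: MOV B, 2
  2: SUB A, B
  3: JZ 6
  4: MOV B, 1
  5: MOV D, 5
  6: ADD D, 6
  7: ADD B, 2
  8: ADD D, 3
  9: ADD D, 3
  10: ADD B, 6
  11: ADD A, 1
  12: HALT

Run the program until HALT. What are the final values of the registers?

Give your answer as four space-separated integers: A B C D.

Step 1: PC=0 exec 'MOV A, 5'. After: A=5 B=0 C=0 D=0 ZF=0 PC=1
Step 2: PC=1 exec 'MOV B, 2'. After: A=5 B=2 C=0 D=0 ZF=0 PC=2
Step 3: PC=2 exec 'SUB A, B'. After: A=3 B=2 C=0 D=0 ZF=0 PC=3
Step 4: PC=3 exec 'JZ 6'. After: A=3 B=2 C=0 D=0 ZF=0 PC=4
Step 5: PC=4 exec 'MOV B, 1'. After: A=3 B=1 C=0 D=0 ZF=0 PC=5
Step 6: PC=5 exec 'MOV D, 5'. After: A=3 B=1 C=0 D=5 ZF=0 PC=6
Step 7: PC=6 exec 'ADD D, 6'. After: A=3 B=1 C=0 D=11 ZF=0 PC=7
Step 8: PC=7 exec 'ADD B, 2'. After: A=3 B=3 C=0 D=11 ZF=0 PC=8
Step 9: PC=8 exec 'ADD D, 3'. After: A=3 B=3 C=0 D=14 ZF=0 PC=9
Step 10: PC=9 exec 'ADD D, 3'. After: A=3 B=3 C=0 D=17 ZF=0 PC=10
Step 11: PC=10 exec 'ADD B, 6'. After: A=3 B=9 C=0 D=17 ZF=0 PC=11
Step 12: PC=11 exec 'ADD A, 1'. After: A=4 B=9 C=0 D=17 ZF=0 PC=12
Step 13: PC=12 exec 'HALT'. After: A=4 B=9 C=0 D=17 ZF=0 PC=12 HALTED

Answer: 4 9 0 17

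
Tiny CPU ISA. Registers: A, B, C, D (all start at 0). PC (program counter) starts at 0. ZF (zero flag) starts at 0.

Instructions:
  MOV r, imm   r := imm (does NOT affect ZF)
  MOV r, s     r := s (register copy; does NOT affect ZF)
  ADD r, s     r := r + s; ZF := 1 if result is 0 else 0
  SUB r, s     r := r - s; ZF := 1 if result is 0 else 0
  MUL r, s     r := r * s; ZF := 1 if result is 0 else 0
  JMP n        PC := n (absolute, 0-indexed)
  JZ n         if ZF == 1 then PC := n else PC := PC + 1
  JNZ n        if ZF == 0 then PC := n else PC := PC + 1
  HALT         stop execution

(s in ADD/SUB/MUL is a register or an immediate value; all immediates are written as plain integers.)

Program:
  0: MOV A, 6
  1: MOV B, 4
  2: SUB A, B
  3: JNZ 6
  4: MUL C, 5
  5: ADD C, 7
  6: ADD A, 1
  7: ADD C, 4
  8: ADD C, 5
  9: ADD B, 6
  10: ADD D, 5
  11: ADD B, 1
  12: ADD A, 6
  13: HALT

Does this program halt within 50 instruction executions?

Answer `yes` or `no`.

Step 1: PC=0 exec 'MOV A, 6'. After: A=6 B=0 C=0 D=0 ZF=0 PC=1
Step 2: PC=1 exec 'MOV B, 4'. After: A=6 B=4 C=0 D=0 ZF=0 PC=2
Step 3: PC=2 exec 'SUB A, B'. After: A=2 B=4 C=0 D=0 ZF=0 PC=3
Step 4: PC=3 exec 'JNZ 6'. After: A=2 B=4 C=0 D=0 ZF=0 PC=6
Step 5: PC=6 exec 'ADD A, 1'. After: A=3 B=4 C=0 D=0 ZF=0 PC=7
Step 6: PC=7 exec 'ADD C, 4'. After: A=3 B=4 C=4 D=0 ZF=0 PC=8
Step 7: PC=8 exec 'ADD C, 5'. After: A=3 B=4 C=9 D=0 ZF=0 PC=9
Step 8: PC=9 exec 'ADD B, 6'. After: A=3 B=10 C=9 D=0 ZF=0 PC=10
Step 9: PC=10 exec 'ADD D, 5'. After: A=3 B=10 C=9 D=5 ZF=0 PC=11
Step 10: PC=11 exec 'ADD B, 1'. After: A=3 B=11 C=9 D=5 ZF=0 PC=12
Step 11: PC=12 exec 'ADD A, 6'. After: A=9 B=11 C=9 D=5 ZF=0 PC=13
Step 12: PC=13 exec 'HALT'. After: A=9 B=11 C=9 D=5 ZF=0 PC=13 HALTED

Answer: yes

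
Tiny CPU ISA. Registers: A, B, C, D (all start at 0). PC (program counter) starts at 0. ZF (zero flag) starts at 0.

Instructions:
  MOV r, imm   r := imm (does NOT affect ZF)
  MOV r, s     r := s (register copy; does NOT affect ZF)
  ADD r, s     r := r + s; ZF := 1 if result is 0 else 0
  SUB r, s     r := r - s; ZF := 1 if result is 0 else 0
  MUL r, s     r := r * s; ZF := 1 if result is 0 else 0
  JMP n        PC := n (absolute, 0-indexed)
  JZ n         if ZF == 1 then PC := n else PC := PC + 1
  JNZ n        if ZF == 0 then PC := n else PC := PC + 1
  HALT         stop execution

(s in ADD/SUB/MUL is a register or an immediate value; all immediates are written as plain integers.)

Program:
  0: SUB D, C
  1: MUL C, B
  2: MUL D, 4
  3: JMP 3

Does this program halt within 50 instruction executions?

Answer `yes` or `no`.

Answer: no

Derivation:
Step 1: PC=0 exec 'SUB D, C'. After: A=0 B=0 C=0 D=0 ZF=1 PC=1
Step 2: PC=1 exec 'MUL C, B'. After: A=0 B=0 C=0 D=0 ZF=1 PC=2
Step 3: PC=2 exec 'MUL D, 4'. After: A=0 B=0 C=0 D=0 ZF=1 PC=3
Step 4: PC=3 exec 'JMP 3'. After: A=0 B=0 C=0 D=0 ZF=1 PC=3
State after step 4 equals state after step 3: the program is in a cycle of length 1 and will never halt.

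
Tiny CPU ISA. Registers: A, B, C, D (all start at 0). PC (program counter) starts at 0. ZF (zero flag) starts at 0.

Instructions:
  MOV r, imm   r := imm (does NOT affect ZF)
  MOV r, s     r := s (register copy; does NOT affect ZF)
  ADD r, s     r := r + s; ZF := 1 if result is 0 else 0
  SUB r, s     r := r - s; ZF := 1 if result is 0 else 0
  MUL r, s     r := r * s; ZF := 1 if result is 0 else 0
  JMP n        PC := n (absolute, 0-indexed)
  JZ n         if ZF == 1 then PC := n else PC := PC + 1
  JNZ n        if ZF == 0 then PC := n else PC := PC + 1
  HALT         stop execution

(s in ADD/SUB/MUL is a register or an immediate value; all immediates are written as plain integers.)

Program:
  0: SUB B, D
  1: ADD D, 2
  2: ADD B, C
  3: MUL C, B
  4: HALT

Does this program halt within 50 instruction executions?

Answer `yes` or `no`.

Answer: yes

Derivation:
Step 1: PC=0 exec 'SUB B, D'. After: A=0 B=0 C=0 D=0 ZF=1 PC=1
Step 2: PC=1 exec 'ADD D, 2'. After: A=0 B=0 C=0 D=2 ZF=0 PC=2
Step 3: PC=2 exec 'ADD B, C'. After: A=0 B=0 C=0 D=2 ZF=1 PC=3
Step 4: PC=3 exec 'MUL C, B'. After: A=0 B=0 C=0 D=2 ZF=1 PC=4
Step 5: PC=4 exec 'HALT'. After: A=0 B=0 C=0 D=2 ZF=1 PC=4 HALTED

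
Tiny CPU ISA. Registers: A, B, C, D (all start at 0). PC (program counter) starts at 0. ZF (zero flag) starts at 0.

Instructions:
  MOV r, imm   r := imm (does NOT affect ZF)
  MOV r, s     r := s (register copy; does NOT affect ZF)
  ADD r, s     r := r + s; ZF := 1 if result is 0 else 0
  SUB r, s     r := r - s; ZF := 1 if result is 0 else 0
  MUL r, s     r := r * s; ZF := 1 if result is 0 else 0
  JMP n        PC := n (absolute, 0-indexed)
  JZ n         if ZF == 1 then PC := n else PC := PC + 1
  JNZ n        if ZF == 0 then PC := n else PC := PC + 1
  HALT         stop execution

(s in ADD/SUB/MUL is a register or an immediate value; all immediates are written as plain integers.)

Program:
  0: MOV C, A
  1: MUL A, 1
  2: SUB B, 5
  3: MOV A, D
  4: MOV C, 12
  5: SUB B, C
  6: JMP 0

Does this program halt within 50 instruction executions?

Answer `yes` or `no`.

Step 1: PC=0 exec 'MOV C, A'. After: A=0 B=0 C=0 D=0 ZF=0 PC=1
Step 2: PC=1 exec 'MUL A, 1'. After: A=0 B=0 C=0 D=0 ZF=1 PC=2
Step 3: PC=2 exec 'SUB B, 5'. After: A=0 B=-5 C=0 D=0 ZF=0 PC=3
Step 4: PC=3 exec 'MOV A, D'. After: A=0 B=-5 C=0 D=0 ZF=0 PC=4
Step 5: PC=4 exec 'MOV C, 12'. After: A=0 B=-5 C=12 D=0 ZF=0 PC=5
Step 6: PC=5 exec 'SUB B, C'. After: A=0 B=-17 C=12 D=0 ZF=0 PC=6
Step 7: PC=6 exec 'JMP 0'. After: A=0 B=-17 C=12 D=0 ZF=0 PC=0
Step 8: PC=0 exec 'MOV C, A'. After: A=0 B=-17 C=0 D=0 ZF=0 PC=1
Step 9: PC=1 exec 'MUL A, 1'. After: A=0 B=-17 C=0 D=0 ZF=1 PC=2
Step 10: PC=2 exec 'SUB B, 5'. After: A=0 B=-22 C=0 D=0 ZF=0 PC=3
Step 11: PC=3 exec 'MOV A, D'. After: A=0 B=-22 C=0 D=0 ZF=0 PC=4
Step 12: PC=4 exec 'MOV C, 12'. After: A=0 B=-22 C=12 D=0 ZF=0 PC=5
Step 13: PC=5 exec 'SUB B, C'. After: A=0 B=-34 C=12 D=0 ZF=0 PC=6
Step 14: PC=6 exec 'JMP 0'. After: A=0 B=-34 C=12 D=0 ZF=0 PC=0
Step 15: PC=0 exec 'MOV C, A'. After: A=0 B=-34 C=0 D=0 ZF=0 PC=1
After 50 steps: not halted. PC revisits the same instructions with no path to HALT; will never halt.

Answer: no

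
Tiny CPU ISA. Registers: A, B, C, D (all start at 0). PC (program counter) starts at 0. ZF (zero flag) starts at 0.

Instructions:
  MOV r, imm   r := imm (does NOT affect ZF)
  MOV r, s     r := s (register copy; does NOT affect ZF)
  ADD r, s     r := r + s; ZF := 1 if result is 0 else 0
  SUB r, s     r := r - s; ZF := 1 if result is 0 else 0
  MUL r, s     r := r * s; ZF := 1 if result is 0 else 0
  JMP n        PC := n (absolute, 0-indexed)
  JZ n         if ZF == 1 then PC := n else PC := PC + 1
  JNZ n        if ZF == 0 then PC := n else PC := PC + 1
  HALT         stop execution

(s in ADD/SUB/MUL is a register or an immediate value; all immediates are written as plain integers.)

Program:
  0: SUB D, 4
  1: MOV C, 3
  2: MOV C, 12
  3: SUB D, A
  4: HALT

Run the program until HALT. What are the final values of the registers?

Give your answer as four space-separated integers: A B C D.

Step 1: PC=0 exec 'SUB D, 4'. After: A=0 B=0 C=0 D=-4 ZF=0 PC=1
Step 2: PC=1 exec 'MOV C, 3'. After: A=0 B=0 C=3 D=-4 ZF=0 PC=2
Step 3: PC=2 exec 'MOV C, 12'. After: A=0 B=0 C=12 D=-4 ZF=0 PC=3
Step 4: PC=3 exec 'SUB D, A'. After: A=0 B=0 C=12 D=-4 ZF=0 PC=4
Step 5: PC=4 exec 'HALT'. After: A=0 B=0 C=12 D=-4 ZF=0 PC=4 HALTED

Answer: 0 0 12 -4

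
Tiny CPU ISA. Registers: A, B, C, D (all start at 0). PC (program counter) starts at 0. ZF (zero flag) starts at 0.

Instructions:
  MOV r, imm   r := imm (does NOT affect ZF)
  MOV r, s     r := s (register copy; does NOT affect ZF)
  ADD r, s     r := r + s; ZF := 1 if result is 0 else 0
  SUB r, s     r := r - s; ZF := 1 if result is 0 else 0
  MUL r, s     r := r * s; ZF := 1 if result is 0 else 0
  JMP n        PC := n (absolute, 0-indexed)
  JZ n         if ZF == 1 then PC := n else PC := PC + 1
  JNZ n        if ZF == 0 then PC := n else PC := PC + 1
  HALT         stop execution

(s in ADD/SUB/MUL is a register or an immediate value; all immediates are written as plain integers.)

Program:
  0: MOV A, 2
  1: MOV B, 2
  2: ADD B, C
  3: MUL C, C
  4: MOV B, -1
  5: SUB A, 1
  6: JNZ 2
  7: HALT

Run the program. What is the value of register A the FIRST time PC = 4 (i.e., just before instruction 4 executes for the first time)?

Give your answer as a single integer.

Step 1: PC=0 exec 'MOV A, 2'. After: A=2 B=0 C=0 D=0 ZF=0 PC=1
Step 2: PC=1 exec 'MOV B, 2'. After: A=2 B=2 C=0 D=0 ZF=0 PC=2
Step 3: PC=2 exec 'ADD B, C'. After: A=2 B=2 C=0 D=0 ZF=0 PC=3
Step 4: PC=3 exec 'MUL C, C'. After: A=2 B=2 C=0 D=0 ZF=1 PC=4
First time PC=4: A=2

2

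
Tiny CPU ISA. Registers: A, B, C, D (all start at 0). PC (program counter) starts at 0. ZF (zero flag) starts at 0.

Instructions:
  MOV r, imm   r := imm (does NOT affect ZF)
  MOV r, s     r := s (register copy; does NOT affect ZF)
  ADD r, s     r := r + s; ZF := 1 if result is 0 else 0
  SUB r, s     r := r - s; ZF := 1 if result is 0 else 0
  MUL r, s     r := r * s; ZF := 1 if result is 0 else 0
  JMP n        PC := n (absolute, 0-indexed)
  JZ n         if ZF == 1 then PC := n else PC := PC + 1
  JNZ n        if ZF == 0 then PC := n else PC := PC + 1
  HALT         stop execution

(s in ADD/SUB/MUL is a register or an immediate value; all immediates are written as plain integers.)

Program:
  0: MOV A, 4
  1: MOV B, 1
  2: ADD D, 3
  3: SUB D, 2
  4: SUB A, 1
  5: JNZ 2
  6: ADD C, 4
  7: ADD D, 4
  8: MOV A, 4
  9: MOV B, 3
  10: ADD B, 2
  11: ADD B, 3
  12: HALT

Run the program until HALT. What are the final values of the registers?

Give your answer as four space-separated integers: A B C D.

Step 1: PC=0 exec 'MOV A, 4'. After: A=4 B=0 C=0 D=0 ZF=0 PC=1
Step 2: PC=1 exec 'MOV B, 1'. After: A=4 B=1 C=0 D=0 ZF=0 PC=2
Step 3: PC=2 exec 'ADD D, 3'. After: A=4 B=1 C=0 D=3 ZF=0 PC=3
Step 4: PC=3 exec 'SUB D, 2'. After: A=4 B=1 C=0 D=1 ZF=0 PC=4
Step 5: PC=4 exec 'SUB A, 1'. After: A=3 B=1 C=0 D=1 ZF=0 PC=5
Step 6: PC=5 exec 'JNZ 2'. After: A=3 B=1 C=0 D=1 ZF=0 PC=2
Step 7: PC=2 exec 'ADD D, 3'. After: A=3 B=1 C=0 D=4 ZF=0 PC=3
Step 8: PC=3 exec 'SUB D, 2'. After: A=3 B=1 C=0 D=2 ZF=0 PC=4
Step 9: PC=4 exec 'SUB A, 1'. After: A=2 B=1 C=0 D=2 ZF=0 PC=5
Step 10: PC=5 exec 'JNZ 2'. After: A=2 B=1 C=0 D=2 ZF=0 PC=2
Step 11: PC=2 exec 'ADD D, 3'. After: A=2 B=1 C=0 D=5 ZF=0 PC=3
Step 12: PC=3 exec 'SUB D, 2'. After: A=2 B=1 C=0 D=3 ZF=0 PC=4
Step 13: PC=4 exec 'SUB A, 1'. After: A=1 B=1 C=0 D=3 ZF=0 PC=5
Step 14: PC=5 exec 'JNZ 2'. After: A=1 B=1 C=0 D=3 ZF=0 PC=2
Step 15: PC=2 exec 'ADD D, 3'. After: A=1 B=1 C=0 D=6 ZF=0 PC=3
Step 16: PC=3 exec 'SUB D, 2'. After: A=1 B=1 C=0 D=4 ZF=0 PC=4
Step 17: PC=4 exec 'SUB A, 1'. After: A=0 B=1 C=0 D=4 ZF=1 PC=5
Step 18: PC=5 exec 'JNZ 2'. After: A=0 B=1 C=0 D=4 ZF=1 PC=6
Step 19: PC=6 exec 'ADD C, 4'. After: A=0 B=1 C=4 D=4 ZF=0 PC=7
Step 20: PC=7 exec 'ADD D, 4'. After: A=0 B=1 C=4 D=8 ZF=0 PC=8
Step 21: PC=8 exec 'MOV A, 4'. After: A=4 B=1 C=4 D=8 ZF=0 PC=9
Step 22: PC=9 exec 'MOV B, 3'. After: A=4 B=3 C=4 D=8 ZF=0 PC=10
Step 23: PC=10 exec 'ADD B, 2'. After: A=4 B=5 C=4 D=8 ZF=0 PC=11
Step 24: PC=11 exec 'ADD B, 3'. After: A=4 B=8 C=4 D=8 ZF=0 PC=12
Step 25: PC=12 exec 'HALT'. After: A=4 B=8 C=4 D=8 ZF=0 PC=12 HALTED

Answer: 4 8 4 8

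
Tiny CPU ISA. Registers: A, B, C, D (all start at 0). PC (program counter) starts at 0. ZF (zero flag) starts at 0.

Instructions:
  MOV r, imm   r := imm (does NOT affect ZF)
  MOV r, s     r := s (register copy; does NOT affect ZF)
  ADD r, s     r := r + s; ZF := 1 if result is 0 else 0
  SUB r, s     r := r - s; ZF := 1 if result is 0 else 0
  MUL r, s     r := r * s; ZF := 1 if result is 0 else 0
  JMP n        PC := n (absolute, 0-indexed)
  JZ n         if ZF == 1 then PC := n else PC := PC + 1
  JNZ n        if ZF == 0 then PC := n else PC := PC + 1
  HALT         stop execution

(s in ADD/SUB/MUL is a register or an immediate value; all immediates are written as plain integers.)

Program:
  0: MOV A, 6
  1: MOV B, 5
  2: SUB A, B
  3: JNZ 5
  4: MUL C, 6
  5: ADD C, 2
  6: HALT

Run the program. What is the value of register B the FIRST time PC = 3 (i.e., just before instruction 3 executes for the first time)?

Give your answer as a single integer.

Step 1: PC=0 exec 'MOV A, 6'. After: A=6 B=0 C=0 D=0 ZF=0 PC=1
Step 2: PC=1 exec 'MOV B, 5'. After: A=6 B=5 C=0 D=0 ZF=0 PC=2
Step 3: PC=2 exec 'SUB A, B'. After: A=1 B=5 C=0 D=0 ZF=0 PC=3
First time PC=3: B=5

5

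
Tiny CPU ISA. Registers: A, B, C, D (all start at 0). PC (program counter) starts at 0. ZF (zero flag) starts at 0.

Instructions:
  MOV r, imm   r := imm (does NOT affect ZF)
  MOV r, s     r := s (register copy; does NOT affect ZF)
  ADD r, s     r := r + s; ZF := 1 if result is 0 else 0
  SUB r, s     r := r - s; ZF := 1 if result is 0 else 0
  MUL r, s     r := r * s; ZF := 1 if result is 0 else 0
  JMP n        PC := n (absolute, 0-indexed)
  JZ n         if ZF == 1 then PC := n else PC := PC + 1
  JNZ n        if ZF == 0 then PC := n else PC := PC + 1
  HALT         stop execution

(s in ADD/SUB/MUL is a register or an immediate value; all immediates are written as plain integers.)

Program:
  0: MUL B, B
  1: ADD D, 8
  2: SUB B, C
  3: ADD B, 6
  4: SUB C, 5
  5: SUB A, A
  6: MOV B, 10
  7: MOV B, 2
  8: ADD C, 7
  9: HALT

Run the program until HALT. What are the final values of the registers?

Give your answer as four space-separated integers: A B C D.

Answer: 0 2 2 8

Derivation:
Step 1: PC=0 exec 'MUL B, B'. After: A=0 B=0 C=0 D=0 ZF=1 PC=1
Step 2: PC=1 exec 'ADD D, 8'. After: A=0 B=0 C=0 D=8 ZF=0 PC=2
Step 3: PC=2 exec 'SUB B, C'. After: A=0 B=0 C=0 D=8 ZF=1 PC=3
Step 4: PC=3 exec 'ADD B, 6'. After: A=0 B=6 C=0 D=8 ZF=0 PC=4
Step 5: PC=4 exec 'SUB C, 5'. After: A=0 B=6 C=-5 D=8 ZF=0 PC=5
Step 6: PC=5 exec 'SUB A, A'. After: A=0 B=6 C=-5 D=8 ZF=1 PC=6
Step 7: PC=6 exec 'MOV B, 10'. After: A=0 B=10 C=-5 D=8 ZF=1 PC=7
Step 8: PC=7 exec 'MOV B, 2'. After: A=0 B=2 C=-5 D=8 ZF=1 PC=8
Step 9: PC=8 exec 'ADD C, 7'. After: A=0 B=2 C=2 D=8 ZF=0 PC=9
Step 10: PC=9 exec 'HALT'. After: A=0 B=2 C=2 D=8 ZF=0 PC=9 HALTED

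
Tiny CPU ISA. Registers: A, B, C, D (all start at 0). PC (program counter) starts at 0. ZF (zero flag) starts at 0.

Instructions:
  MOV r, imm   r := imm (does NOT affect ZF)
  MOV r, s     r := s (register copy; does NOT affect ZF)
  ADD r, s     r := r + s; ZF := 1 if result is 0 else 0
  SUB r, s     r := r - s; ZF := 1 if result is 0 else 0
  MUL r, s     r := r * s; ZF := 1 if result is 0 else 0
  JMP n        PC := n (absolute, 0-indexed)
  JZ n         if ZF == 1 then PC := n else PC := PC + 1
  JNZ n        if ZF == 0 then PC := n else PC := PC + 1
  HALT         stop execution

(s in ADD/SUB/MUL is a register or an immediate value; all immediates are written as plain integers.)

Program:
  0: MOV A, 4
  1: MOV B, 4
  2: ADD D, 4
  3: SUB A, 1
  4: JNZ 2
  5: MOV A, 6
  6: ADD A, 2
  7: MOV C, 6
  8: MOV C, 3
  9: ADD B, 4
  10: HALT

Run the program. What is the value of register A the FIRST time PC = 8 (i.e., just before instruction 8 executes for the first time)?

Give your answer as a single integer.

Step 1: PC=0 exec 'MOV A, 4'. After: A=4 B=0 C=0 D=0 ZF=0 PC=1
Step 2: PC=1 exec 'MOV B, 4'. After: A=4 B=4 C=0 D=0 ZF=0 PC=2
Step 3: PC=2 exec 'ADD D, 4'. After: A=4 B=4 C=0 D=4 ZF=0 PC=3
Step 4: PC=3 exec 'SUB A, 1'. After: A=3 B=4 C=0 D=4 ZF=0 PC=4
Step 5: PC=4 exec 'JNZ 2'. After: A=3 B=4 C=0 D=4 ZF=0 PC=2
Step 6: PC=2 exec 'ADD D, 4'. After: A=3 B=4 C=0 D=8 ZF=0 PC=3
Step 7: PC=3 exec 'SUB A, 1'. After: A=2 B=4 C=0 D=8 ZF=0 PC=4
Step 8: PC=4 exec 'JNZ 2'. After: A=2 B=4 C=0 D=8 ZF=0 PC=2
Step 9: PC=2 exec 'ADD D, 4'. After: A=2 B=4 C=0 D=12 ZF=0 PC=3
Step 10: PC=3 exec 'SUB A, 1'. After: A=1 B=4 C=0 D=12 ZF=0 PC=4
Step 11: PC=4 exec 'JNZ 2'. After: A=1 B=4 C=0 D=12 ZF=0 PC=2
Step 12: PC=2 exec 'ADD D, 4'. After: A=1 B=4 C=0 D=16 ZF=0 PC=3
Step 13: PC=3 exec 'SUB A, 1'. After: A=0 B=4 C=0 D=16 ZF=1 PC=4
Step 14: PC=4 exec 'JNZ 2'. After: A=0 B=4 C=0 D=16 ZF=1 PC=5
Step 15: PC=5 exec 'MOV A, 6'. After: A=6 B=4 C=0 D=16 ZF=1 PC=6
Step 16: PC=6 exec 'ADD A, 2'. After: A=8 B=4 C=0 D=16 ZF=0 PC=7
Step 17: PC=7 exec 'MOV C, 6'. After: A=8 B=4 C=6 D=16 ZF=0 PC=8
First time PC=8: A=8

8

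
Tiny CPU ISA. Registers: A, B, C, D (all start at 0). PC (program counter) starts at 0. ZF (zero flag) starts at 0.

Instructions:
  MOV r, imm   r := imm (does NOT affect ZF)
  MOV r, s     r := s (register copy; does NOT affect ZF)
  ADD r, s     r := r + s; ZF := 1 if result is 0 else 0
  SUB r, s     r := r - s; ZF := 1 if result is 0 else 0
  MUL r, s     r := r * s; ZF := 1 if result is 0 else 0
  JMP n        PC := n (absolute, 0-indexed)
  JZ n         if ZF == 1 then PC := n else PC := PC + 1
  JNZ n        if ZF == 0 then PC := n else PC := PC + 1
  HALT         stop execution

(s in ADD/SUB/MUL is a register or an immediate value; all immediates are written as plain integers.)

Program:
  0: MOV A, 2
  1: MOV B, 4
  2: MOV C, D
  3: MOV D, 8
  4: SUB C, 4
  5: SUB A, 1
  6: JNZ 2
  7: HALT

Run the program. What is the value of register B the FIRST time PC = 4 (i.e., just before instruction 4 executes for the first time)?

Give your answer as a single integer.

Step 1: PC=0 exec 'MOV A, 2'. After: A=2 B=0 C=0 D=0 ZF=0 PC=1
Step 2: PC=1 exec 'MOV B, 4'. After: A=2 B=4 C=0 D=0 ZF=0 PC=2
Step 3: PC=2 exec 'MOV C, D'. After: A=2 B=4 C=0 D=0 ZF=0 PC=3
Step 4: PC=3 exec 'MOV D, 8'. After: A=2 B=4 C=0 D=8 ZF=0 PC=4
First time PC=4: B=4

4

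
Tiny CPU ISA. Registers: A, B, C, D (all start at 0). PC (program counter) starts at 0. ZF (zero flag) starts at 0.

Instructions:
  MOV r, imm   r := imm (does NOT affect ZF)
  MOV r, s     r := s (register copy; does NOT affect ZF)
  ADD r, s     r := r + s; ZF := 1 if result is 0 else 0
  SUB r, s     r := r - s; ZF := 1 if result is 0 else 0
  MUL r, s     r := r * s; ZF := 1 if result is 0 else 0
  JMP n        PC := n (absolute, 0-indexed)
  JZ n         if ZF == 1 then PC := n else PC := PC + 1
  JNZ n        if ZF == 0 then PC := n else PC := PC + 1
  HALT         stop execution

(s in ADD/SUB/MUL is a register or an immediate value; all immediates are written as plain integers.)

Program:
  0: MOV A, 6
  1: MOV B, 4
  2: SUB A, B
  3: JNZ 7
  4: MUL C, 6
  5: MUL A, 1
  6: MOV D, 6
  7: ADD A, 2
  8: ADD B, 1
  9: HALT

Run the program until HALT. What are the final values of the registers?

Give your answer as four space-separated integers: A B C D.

Step 1: PC=0 exec 'MOV A, 6'. After: A=6 B=0 C=0 D=0 ZF=0 PC=1
Step 2: PC=1 exec 'MOV B, 4'. After: A=6 B=4 C=0 D=0 ZF=0 PC=2
Step 3: PC=2 exec 'SUB A, B'. After: A=2 B=4 C=0 D=0 ZF=0 PC=3
Step 4: PC=3 exec 'JNZ 7'. After: A=2 B=4 C=0 D=0 ZF=0 PC=7
Step 5: PC=7 exec 'ADD A, 2'. After: A=4 B=4 C=0 D=0 ZF=0 PC=8
Step 6: PC=8 exec 'ADD B, 1'. After: A=4 B=5 C=0 D=0 ZF=0 PC=9
Step 7: PC=9 exec 'HALT'. After: A=4 B=5 C=0 D=0 ZF=0 PC=9 HALTED

Answer: 4 5 0 0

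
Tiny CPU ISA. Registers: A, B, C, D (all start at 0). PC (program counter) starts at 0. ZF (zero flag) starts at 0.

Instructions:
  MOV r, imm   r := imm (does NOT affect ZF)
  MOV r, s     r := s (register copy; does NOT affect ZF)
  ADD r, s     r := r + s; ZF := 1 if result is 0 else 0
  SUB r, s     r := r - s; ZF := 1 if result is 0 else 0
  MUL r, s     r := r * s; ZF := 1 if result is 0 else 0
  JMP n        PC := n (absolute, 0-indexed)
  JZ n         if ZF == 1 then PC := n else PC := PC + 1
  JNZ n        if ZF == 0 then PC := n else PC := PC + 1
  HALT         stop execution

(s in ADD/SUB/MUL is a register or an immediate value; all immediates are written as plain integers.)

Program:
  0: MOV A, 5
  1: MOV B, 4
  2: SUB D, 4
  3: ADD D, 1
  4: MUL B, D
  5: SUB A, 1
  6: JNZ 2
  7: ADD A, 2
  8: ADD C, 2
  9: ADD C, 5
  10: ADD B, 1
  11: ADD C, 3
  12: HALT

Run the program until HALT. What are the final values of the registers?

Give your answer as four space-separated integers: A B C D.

Step 1: PC=0 exec 'MOV A, 5'. After: A=5 B=0 C=0 D=0 ZF=0 PC=1
Step 2: PC=1 exec 'MOV B, 4'. After: A=5 B=4 C=0 D=0 ZF=0 PC=2
Step 3: PC=2 exec 'SUB D, 4'. After: A=5 B=4 C=0 D=-4 ZF=0 PC=3
Step 4: PC=3 exec 'ADD D, 1'. After: A=5 B=4 C=0 D=-3 ZF=0 PC=4
Step 5: PC=4 exec 'MUL B, D'. After: A=5 B=-12 C=0 D=-3 ZF=0 PC=5
Step 6: PC=5 exec 'SUB A, 1'. After: A=4 B=-12 C=0 D=-3 ZF=0 PC=6
Step 7: PC=6 exec 'JNZ 2'. After: A=4 B=-12 C=0 D=-3 ZF=0 PC=2
Step 8: PC=2 exec 'SUB D, 4'. After: A=4 B=-12 C=0 D=-7 ZF=0 PC=3
Step 9: PC=3 exec 'ADD D, 1'. After: A=4 B=-12 C=0 D=-6 ZF=0 PC=4
Step 10: PC=4 exec 'MUL B, D'. After: A=4 B=72 C=0 D=-6 ZF=0 PC=5
Step 11: PC=5 exec 'SUB A, 1'. After: A=3 B=72 C=0 D=-6 ZF=0 PC=6
Step 12: PC=6 exec 'JNZ 2'. After: A=3 B=72 C=0 D=-6 ZF=0 PC=2
Step 13: PC=2 exec 'SUB D, 4'. After: A=3 B=72 C=0 D=-10 ZF=0 PC=3
Step 14: PC=3 exec 'ADD D, 1'. After: A=3 B=72 C=0 D=-9 ZF=0 PC=4
Step 15: PC=4 exec 'MUL B, D'. After: A=3 B=-648 C=0 D=-9 ZF=0 PC=5
Step 16: PC=5 exec 'SUB A, 1'. After: A=2 B=-648 C=0 D=-9 ZF=0 PC=6
Step 17: PC=6 exec 'JNZ 2'. After: A=2 B=-648 C=0 D=-9 ZF=0 PC=2
Step 18: PC=2 exec 'SUB D, 4'. After: A=2 B=-648 C=0 D=-13 ZF=0 PC=3
Step 19: PC=3 exec 'ADD D, 1'. After: A=2 B=-648 C=0 D=-12 ZF=0 PC=4
Step 20: PC=4 exec 'MUL B, D'. After: A=2 B=7776 C=0 D=-12 ZF=0 PC=5
Step 21: PC=5 exec 'SUB A, 1'. After: A=1 B=7776 C=0 D=-12 ZF=0 PC=6
Step 22: PC=6 exec 'JNZ 2'. After: A=1 B=7776 C=0 D=-12 ZF=0 PC=2
Step 23: PC=2 exec 'SUB D, 4'. After: A=1 B=7776 C=0 D=-16 ZF=0 PC=3
Step 24: PC=3 exec 'ADD D, 1'. After: A=1 B=7776 C=0 D=-15 ZF=0 PC=4
Step 25: PC=4 exec 'MUL B, D'. After: A=1 B=-116640 C=0 D=-15 ZF=0 PC=5
Step 26: PC=5 exec 'SUB A, 1'. After: A=0 B=-116640 C=0 D=-15 ZF=1 PC=6
Step 27: PC=6 exec 'JNZ 2'. After: A=0 B=-116640 C=0 D=-15 ZF=1 PC=7
Step 28: PC=7 exec 'ADD A, 2'. After: A=2 B=-116640 C=0 D=-15 ZF=0 PC=8
Step 29: PC=8 exec 'ADD C, 2'. After: A=2 B=-116640 C=2 D=-15 ZF=0 PC=9
Step 30: PC=9 exec 'ADD C, 5'. After: A=2 B=-116640 C=7 D=-15 ZF=0 PC=10
Step 31: PC=10 exec 'ADD B, 1'. After: A=2 B=-116639 C=7 D=-15 ZF=0 PC=11
Step 32: PC=11 exec 'ADD C, 3'. After: A=2 B=-116639 C=10 D=-15 ZF=0 PC=12
Step 33: PC=12 exec 'HALT'. After: A=2 B=-116639 C=10 D=-15 ZF=0 PC=12 HALTED

Answer: 2 -116639 10 -15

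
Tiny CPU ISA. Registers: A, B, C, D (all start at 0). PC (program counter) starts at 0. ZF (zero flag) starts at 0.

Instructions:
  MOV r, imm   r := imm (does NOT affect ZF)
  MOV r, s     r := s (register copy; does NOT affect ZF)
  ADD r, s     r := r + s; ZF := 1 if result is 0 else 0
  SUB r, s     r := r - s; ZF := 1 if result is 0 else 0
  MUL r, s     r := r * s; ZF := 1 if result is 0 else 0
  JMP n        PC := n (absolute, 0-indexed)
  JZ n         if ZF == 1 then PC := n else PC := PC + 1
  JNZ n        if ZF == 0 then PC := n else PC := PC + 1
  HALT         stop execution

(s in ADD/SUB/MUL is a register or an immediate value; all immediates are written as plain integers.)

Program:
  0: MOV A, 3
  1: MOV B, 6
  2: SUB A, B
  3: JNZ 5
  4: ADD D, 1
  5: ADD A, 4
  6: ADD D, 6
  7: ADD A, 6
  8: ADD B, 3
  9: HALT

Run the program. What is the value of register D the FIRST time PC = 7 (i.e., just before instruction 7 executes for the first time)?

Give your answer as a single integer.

Step 1: PC=0 exec 'MOV A, 3'. After: A=3 B=0 C=0 D=0 ZF=0 PC=1
Step 2: PC=1 exec 'MOV B, 6'. After: A=3 B=6 C=0 D=0 ZF=0 PC=2
Step 3: PC=2 exec 'SUB A, B'. After: A=-3 B=6 C=0 D=0 ZF=0 PC=3
Step 4: PC=3 exec 'JNZ 5'. After: A=-3 B=6 C=0 D=0 ZF=0 PC=5
Step 5: PC=5 exec 'ADD A, 4'. After: A=1 B=6 C=0 D=0 ZF=0 PC=6
Step 6: PC=6 exec 'ADD D, 6'. After: A=1 B=6 C=0 D=6 ZF=0 PC=7
First time PC=7: D=6

6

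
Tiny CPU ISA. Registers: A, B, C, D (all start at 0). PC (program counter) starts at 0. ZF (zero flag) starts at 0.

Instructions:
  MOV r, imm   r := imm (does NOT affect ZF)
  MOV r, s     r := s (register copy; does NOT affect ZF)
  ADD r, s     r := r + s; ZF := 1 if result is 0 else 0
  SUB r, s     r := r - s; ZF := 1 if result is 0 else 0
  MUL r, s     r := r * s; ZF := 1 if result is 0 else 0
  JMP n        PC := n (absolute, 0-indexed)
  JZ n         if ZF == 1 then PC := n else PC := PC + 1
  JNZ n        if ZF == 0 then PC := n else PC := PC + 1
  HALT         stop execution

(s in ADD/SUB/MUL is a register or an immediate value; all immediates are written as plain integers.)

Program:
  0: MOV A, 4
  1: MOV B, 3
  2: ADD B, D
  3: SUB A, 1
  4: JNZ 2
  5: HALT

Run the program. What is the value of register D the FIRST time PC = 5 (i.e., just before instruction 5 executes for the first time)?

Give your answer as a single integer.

Step 1: PC=0 exec 'MOV A, 4'. After: A=4 B=0 C=0 D=0 ZF=0 PC=1
Step 2: PC=1 exec 'MOV B, 3'. After: A=4 B=3 C=0 D=0 ZF=0 PC=2
Step 3: PC=2 exec 'ADD B, D'. After: A=4 B=3 C=0 D=0 ZF=0 PC=3
Step 4: PC=3 exec 'SUB A, 1'. After: A=3 B=3 C=0 D=0 ZF=0 PC=4
Step 5: PC=4 exec 'JNZ 2'. After: A=3 B=3 C=0 D=0 ZF=0 PC=2
Step 6: PC=2 exec 'ADD B, D'. After: A=3 B=3 C=0 D=0 ZF=0 PC=3
Step 7: PC=3 exec 'SUB A, 1'. After: A=2 B=3 C=0 D=0 ZF=0 PC=4
Step 8: PC=4 exec 'JNZ 2'. After: A=2 B=3 C=0 D=0 ZF=0 PC=2
Step 9: PC=2 exec 'ADD B, D'. After: A=2 B=3 C=0 D=0 ZF=0 PC=3
Step 10: PC=3 exec 'SUB A, 1'. After: A=1 B=3 C=0 D=0 ZF=0 PC=4
Step 11: PC=4 exec 'JNZ 2'. After: A=1 B=3 C=0 D=0 ZF=0 PC=2
Step 12: PC=2 exec 'ADD B, D'. After: A=1 B=3 C=0 D=0 ZF=0 PC=3
Step 13: PC=3 exec 'SUB A, 1'. After: A=0 B=3 C=0 D=0 ZF=1 PC=4
Step 14: PC=4 exec 'JNZ 2'. After: A=0 B=3 C=0 D=0 ZF=1 PC=5
First time PC=5: D=0

0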